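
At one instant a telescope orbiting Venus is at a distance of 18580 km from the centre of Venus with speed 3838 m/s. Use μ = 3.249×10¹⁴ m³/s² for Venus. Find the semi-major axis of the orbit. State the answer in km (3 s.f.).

r = 1.858×10⁷ m.
Vis-viva rearranged: 1/a = 2/r − v²/μ = 1.076×10⁻⁷ − 4.534×10⁻⁸ = 6.230×10⁻⁸ m⁻¹.
a = 1.605×10⁷ m = 16050 km.

a ≈ 16100 km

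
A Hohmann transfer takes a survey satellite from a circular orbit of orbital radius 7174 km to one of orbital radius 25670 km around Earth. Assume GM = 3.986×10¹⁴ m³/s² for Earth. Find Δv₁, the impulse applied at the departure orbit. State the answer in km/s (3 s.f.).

r₁ = 7174 km = 7.174×10⁶ m.
r₂ = 25670 km = 2.567×10⁷ m.
Transfer ellipse a_t = (r₁ + r₂)/2 = 1.642×10⁷ m.
At r₁: circular v_c1 = √(μ/r₁) = 7454 m/s; transfer-perigee v_p = √[μ(2/r₁ − 1/a_t)] = 9319 m/s.
Δv₁ = v_p − v_c1 = 1865 m/s.
= 1.865 km/s.

Δv ≈ 1.87 km/s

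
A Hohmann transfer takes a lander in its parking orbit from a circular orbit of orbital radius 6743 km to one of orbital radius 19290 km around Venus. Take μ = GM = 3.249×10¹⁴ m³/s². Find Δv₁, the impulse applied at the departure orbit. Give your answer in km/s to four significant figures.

r₁ = 6743 km = 6.743×10⁶ m.
r₂ = 19290 km = 1.929×10⁷ m.
Transfer ellipse a_t = (r₁ + r₂)/2 = 1.302×10⁷ m.
At r₁: circular v_c1 = √(μ/r₁) = 6941 m/s; transfer-periapsis v_p = √[μ(2/r₁ − 1/a_t)] = 8450 m/s.
Δv₁ = v_p − v_c1 = 1509 m/s.
= 1.509 km/s.

Δv ≈ 1.509 km/s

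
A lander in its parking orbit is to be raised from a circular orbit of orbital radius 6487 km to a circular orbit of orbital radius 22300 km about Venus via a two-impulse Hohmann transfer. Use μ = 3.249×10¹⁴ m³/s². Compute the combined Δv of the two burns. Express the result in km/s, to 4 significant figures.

Δv_total ≈ 2.986 km/s

r₁ = 6487 km = 6.487×10⁶ m.
r₂ = 22300 km = 2.230×10⁷ m.
Transfer ellipse a_t = (r₁ + r₂)/2 = 1.439×10⁷ m.
At r₁: circular v_c1 = √(μ/r₁) = 7077 m/s; transfer-periapsis v_p = √[μ(2/r₁ − 1/a_t)] = 8809 m/s.
Δv₁ = v_p − v_c1 = 1732 m/s.
At r₂: circular v_c2 = √(μ/r₂) = 3817 m/s; transfer-apoapsis v_a = √[μ(2/r₂ − 1/a_t)] = 2562 m/s.
Δv₂ = v_c2 − v_a = 1255 m/s.
Total Δv = Δv₁ + Δv₂ = 2986 m/s = 2.986 km/s.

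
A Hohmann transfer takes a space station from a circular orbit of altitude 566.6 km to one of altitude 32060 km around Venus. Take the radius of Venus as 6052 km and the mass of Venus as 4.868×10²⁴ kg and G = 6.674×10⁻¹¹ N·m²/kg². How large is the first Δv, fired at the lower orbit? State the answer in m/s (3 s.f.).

μ = GM = 6.674×10⁻¹¹ × 4.868×10²⁴ = 3.249×10¹⁴ m³/s².
r₁ = 6052 + 566.6 = 6618.6 km = 6.6186×10⁶ m.
r₂ = 6052 + 32060 = 38112 km = 3.8112×10⁷ m.
Transfer ellipse a_t = (r₁ + r₂)/2 = 2.237×10⁷ m.
At r₁: circular v_c1 = √(μ/r₁) = 7006 m/s; transfer-periapsis v_p = √[μ(2/r₁ − 1/a_t)] = 9146 m/s.
Δv₁ = v_p − v_c1 = 2140 m/s.

Δv ≈ 2140 m/s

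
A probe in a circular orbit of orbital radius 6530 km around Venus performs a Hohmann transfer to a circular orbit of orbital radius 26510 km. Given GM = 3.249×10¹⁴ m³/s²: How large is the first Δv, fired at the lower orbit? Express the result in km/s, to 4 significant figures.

r₁ = 6530 km = 6.530×10⁶ m.
r₂ = 26510 km = 2.651×10⁷ m.
Transfer ellipse a_t = (r₁ + r₂)/2 = 1.652×10⁷ m.
At r₁: circular v_c1 = √(μ/r₁) = 7054 m/s; transfer-periapsis v_p = √[μ(2/r₁ − 1/a_t)] = 8935 m/s.
Δv₁ = v_p − v_c1 = 1882 m/s.
= 1.882 km/s.

Δv ≈ 1.882 km/s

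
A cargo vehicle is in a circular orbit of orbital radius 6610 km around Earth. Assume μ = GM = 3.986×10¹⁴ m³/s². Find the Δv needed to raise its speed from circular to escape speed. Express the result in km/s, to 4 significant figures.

r = 6610 km = 6.610×10⁶ m.
Circular speed v_c = √(μ/r) = 7765 m/s.
Escape speed v_esc = √(2μ/r) = √2 × v_c = 10980 m/s.
Δv = v_esc − v_c = 3217 m/s = 3.217 km/s.

Δv ≈ 3.217 km/s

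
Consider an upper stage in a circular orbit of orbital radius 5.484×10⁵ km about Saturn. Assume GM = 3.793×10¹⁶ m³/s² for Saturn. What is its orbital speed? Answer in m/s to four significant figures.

r = 5.484×10⁵ km = 5.484×10⁸ m.
For a circular orbit v = √(μ/r) = √(3.793×10¹⁶ / 5.484×10⁸) = √(6.916×10⁷) = 8317 m/s.

v ≈ 8317 m/s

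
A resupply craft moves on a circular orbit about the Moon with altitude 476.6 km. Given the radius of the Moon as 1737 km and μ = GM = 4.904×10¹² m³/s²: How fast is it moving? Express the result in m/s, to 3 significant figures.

v ≈ 1490 m/s

r = 1737 + 476.6 = 2213.6 km = 2.2136×10⁶ m.
For a circular orbit v = √(μ/r) = √(4.904×10¹² / 2.214×10⁶) = √(2.215×10⁶) = 1488 m/s.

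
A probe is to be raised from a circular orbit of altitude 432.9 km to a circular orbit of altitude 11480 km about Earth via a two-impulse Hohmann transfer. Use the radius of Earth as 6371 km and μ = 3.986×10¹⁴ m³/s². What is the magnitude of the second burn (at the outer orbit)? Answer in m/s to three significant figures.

Δv ≈ 1210 m/s

r₁ = 6371 + 432.9 = 6803.9 km = 6.8039×10⁶ m.
r₂ = 6371 + 11480 = 17851 km = 1.7851×10⁷ m.
Transfer ellipse a_t = (r₁ + r₂)/2 = 1.233×10⁷ m.
At r₁: circular v_c1 = √(μ/r₁) = 7654 m/s; transfer-perigee v_p = √[μ(2/r₁ − 1/a_t)] = 9211 m/s.
At r₂: circular v_c2 = √(μ/r₂) = 4725 m/s; transfer-apogee v_a = √[μ(2/r₂ − 1/a_t)] = 3511 m/s.
Δv₂ = v_c2 − v_a = 1215 m/s.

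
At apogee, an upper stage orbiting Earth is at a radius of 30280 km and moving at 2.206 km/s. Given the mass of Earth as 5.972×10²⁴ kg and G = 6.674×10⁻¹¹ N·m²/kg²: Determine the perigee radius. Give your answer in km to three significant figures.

perigee radius ≈ 6870 km

μ = GM = 6.674×10⁻¹¹ × 5.972×10²⁴ = 3.986×10¹⁴ m³/s².
r_a = 3.028×10⁷ m.
Specific energy ε = v²/2 − μ/r = -1.073×10⁷ J/kg, so a = −μ/(2ε) = 1.857×10⁷ m.
The apsides satisfy r_p + r_a = 2a, so the perigee radius is 2a − r_a = 6.867×10⁶ m = 6866.8 km.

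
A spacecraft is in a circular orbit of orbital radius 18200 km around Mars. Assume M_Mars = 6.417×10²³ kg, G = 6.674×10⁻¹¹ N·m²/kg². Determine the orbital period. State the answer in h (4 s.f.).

T ≈ 20.71 h

μ = GM = 6.674×10⁻¹¹ × 6.417×10²³ = 4.283×10¹³ m³/s².
r = 18200 km = 1.820×10⁷ m.
Kepler's third law: T = 2π√(r³/μ) = 2π√((1.820×10⁷)³ / 4.283×10¹³).
r³/μ = 1.408×10⁸ s², so T = 2π × 1.186×10⁴ = 7.455×10⁴ s.
Converting: 7.455×10⁴ s ÷ 3600 = 20.71 h.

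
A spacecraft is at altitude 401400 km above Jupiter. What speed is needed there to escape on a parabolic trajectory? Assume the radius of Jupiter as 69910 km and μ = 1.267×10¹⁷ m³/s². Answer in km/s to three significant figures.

v_esc ≈ 23.2 km/s

r = 69910 + 401400 = 471310 km = 4.7131×10⁸ m.
Escape speed v_esc = √(2μ/r) = √(2 × 1.267×10¹⁷ / 4.713×10⁸) = √(5.377×10⁸) = 23190 m/s.
= 23.19 km/s.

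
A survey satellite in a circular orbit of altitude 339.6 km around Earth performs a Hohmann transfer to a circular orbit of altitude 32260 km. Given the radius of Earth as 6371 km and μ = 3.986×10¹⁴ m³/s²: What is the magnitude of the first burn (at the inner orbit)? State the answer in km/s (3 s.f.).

Δv ≈ 2.35 km/s

r₁ = 6371 + 339.6 = 6710.6 km = 6.7106×10⁶ m.
r₂ = 6371 + 32260 = 38631 km = 3.8631×10⁷ m.
Transfer ellipse a_t = (r₁ + r₂)/2 = 2.267×10⁷ m.
At r₁: circular v_c1 = √(μ/r₁) = 7707 m/s; transfer-perigee v_p = √[μ(2/r₁ − 1/a_t)] = 10060 m/s.
Δv₁ = v_p − v_c1 = 2354 m/s.
= 2.354 km/s.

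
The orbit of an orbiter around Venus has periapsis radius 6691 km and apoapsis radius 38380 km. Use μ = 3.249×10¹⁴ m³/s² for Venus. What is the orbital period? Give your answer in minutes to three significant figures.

T ≈ 622 minutes

Semi-major axis a = (r_p + r_a)/2 = (6691.0 + 38380)/2 = 22536 km = 2.254×10⁷ m.
By Kepler's third law T = 2π√(a³/μ) = 2π × 5.935×10³ = 3.729×10⁴ s.
= 621.5 minutes.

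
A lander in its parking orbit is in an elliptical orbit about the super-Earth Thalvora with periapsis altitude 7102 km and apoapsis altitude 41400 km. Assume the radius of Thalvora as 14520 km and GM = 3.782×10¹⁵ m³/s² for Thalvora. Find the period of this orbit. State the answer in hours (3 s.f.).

T ≈ 6.85 hours

r_p = 14520 + 7102 = 21622 km = 2.1622×10⁷ m.
r_a = 14520 + 41400 = 55920 km = 5.5920×10⁷ m.
Semi-major axis a = (r_p + r_a)/2 = (21622 + 55920)/2 = 38771 km = 3.877×10⁷ m.
By Kepler's third law T = 2π√(a³/μ) = 2π × 3.926×10³ = 2.466×10⁴ s.
= 6.851 hours.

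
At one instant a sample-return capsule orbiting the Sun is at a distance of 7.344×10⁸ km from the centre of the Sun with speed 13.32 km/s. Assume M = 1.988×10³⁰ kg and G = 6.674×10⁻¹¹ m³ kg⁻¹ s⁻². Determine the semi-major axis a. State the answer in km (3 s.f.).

a ≈ 7.21×10⁸ km

μ = GM = 6.674×10⁻¹¹ × 1.988×10³⁰ = 1.327×10²⁰ m³/s².
r = 7.344×10¹¹ m.
Specific orbital energy ε = v²/2 − μ/r = (13320)²/2 − 1.327×10²⁰/7.344×10¹¹ = -9.195×10⁷ J/kg.
Since ε = −μ/(2a), a = −μ/(2ε) = 7.215×10¹¹ m = 7.2146×10⁸ km.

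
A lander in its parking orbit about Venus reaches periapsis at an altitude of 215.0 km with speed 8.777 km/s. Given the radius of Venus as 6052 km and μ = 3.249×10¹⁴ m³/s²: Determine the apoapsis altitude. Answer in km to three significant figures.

r_p = 6052 + 215.0 = 6267.0 km = 6.267×10⁶ m.
Specific energy ε = v²/2 − μ/r = -1.333×10⁷ J/kg, so a = −μ/(2ε) = 1.219×10⁷ m.
The apsides satisfy r_p + r_a = 2a, so the apoapsis radius is 2a − r_p = 1.812×10⁷ m = 18116 km.
Apoapsis altitude = 18116 − 6052 = 12064 km.

apoapsis altitude ≈ 12100 km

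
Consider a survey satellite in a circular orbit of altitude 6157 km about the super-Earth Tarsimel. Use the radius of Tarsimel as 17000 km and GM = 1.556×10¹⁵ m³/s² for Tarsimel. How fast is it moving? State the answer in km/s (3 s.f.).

v ≈ 8.20 km/s

r = 17000 + 6157 = 23157 km = 2.3157×10⁷ m.
For a circular orbit v = √(μ/r) = √(1.556×10¹⁵ / 2.316×10⁷) = √(6.719×10⁷) = 8197 m/s.
That is 8.197 km/s.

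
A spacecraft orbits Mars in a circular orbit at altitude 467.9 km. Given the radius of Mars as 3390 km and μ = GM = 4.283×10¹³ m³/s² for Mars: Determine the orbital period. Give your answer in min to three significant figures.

r = 3390 + 467.9 = 3857.9 km = 3.8579×10⁶ m.
Kepler's third law: T = 2π√(r³/μ) = 2π√((3.858×10⁶)³ / 4.283×10¹³).
r³/μ = 1.341×10⁶ s², so T = 2π × 1.158×10³ = 7.275×10³ s.
Converting: 7.275×10³ s ÷ 60.00 = 121.2 min.

T ≈ 121 min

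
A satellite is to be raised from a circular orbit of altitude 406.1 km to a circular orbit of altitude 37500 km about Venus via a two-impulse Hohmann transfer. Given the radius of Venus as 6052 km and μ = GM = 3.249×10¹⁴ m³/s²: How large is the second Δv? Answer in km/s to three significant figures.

Δv ≈ 1.34 km/s

r₁ = 6052 + 406.1 = 6458.1 km = 6.4581×10⁶ m.
r₂ = 6052 + 37500 = 43552 km = 4.3552×10⁷ m.
Transfer ellipse a_t = (r₁ + r₂)/2 = 2.501×10⁷ m.
At r₁: circular v_c1 = √(μ/r₁) = 7093 m/s; transfer-periapsis v_p = √[μ(2/r₁ − 1/a_t)] = 9361 m/s.
At r₂: circular v_c2 = √(μ/r₂) = 2731 m/s; transfer-apoapsis v_a = √[μ(2/r₂ − 1/a_t)] = 1388 m/s.
Δv₂ = v_c2 − v_a = 1343 m/s.
= 1.343 km/s.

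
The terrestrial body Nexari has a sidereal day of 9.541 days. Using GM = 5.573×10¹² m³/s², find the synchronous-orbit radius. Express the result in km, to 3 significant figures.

T = 9.541 days = 8.243×10⁵ s.
A synchronous orbit has period T, so by Kepler's third law a = (μT²/4π²)^(1/3).
μT²/4π² = 5.573×10¹² × (8.243×10⁵)² / 39.48 = 9.593×10²² m³.
a = 4.578×10⁷ m = 45777 km.

r_sync ≈ 45800 km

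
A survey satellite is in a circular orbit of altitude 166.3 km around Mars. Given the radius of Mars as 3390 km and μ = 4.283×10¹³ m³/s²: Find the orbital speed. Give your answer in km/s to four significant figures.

v ≈ 3.470 km/s

r = 3390 + 166.3 = 3556.3 km = 3.5563×10⁶ m.
For a circular orbit v = √(μ/r) = √(4.283×10¹³ / 3.556×10⁶) = √(1.204×10⁷) = 3470 m/s.
That is 3.470 km/s.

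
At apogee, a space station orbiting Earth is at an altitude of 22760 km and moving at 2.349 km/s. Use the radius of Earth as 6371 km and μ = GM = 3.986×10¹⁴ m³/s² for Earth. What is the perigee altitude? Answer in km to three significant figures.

r_a = 6371 + 22760 = 29131 km = 2.913×10⁷ m.
Specific energy ε = v²/2 − μ/r = -1.092×10⁷ J/kg, so a = −μ/(2ε) = 1.824×10⁷ m.
The apsides satisfy r_p + r_a = 2a, so the perigee radius is 2a − r_a = 7.357×10⁶ m = 7357.1 km.
Perigee altitude = 7357.1 − 6371 = 986.07 km.

perigee altitude ≈ 986 km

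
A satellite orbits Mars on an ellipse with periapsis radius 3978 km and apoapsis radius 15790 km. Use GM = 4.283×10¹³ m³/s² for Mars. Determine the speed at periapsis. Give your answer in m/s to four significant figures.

v ≈ 4147 m/s

Semi-major axis a = (r_p + r_a)/2 = 9884.0 km = 9.884×10⁶ m.
Vis-viva: v² = μ(2/r − 1/a) = 4.283×10¹³ × (5.028×10⁻⁷ − 1.012×10⁻⁷) = 1.720×10⁷ m²/s².
v = 4147 m/s.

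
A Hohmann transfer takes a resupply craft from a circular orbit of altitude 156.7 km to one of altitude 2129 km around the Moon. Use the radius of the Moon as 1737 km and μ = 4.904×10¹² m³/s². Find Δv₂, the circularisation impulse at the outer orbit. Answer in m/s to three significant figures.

r₁ = 1737 + 156.7 = 1893.7 km = 1.8937×10⁶ m.
r₂ = 1737 + 2129 = 3866.0 km = 3.8660×10⁶ m.
Transfer ellipse a_t = (r₁ + r₂)/2 = 2.880×10⁶ m.
At r₁: circular v_c1 = √(μ/r₁) = 1609 m/s; transfer-perilune v_p = √[μ(2/r₁ − 1/a_t)] = 1865 m/s.
At r₂: circular v_c2 = √(μ/r₂) = 1126 m/s; transfer-apolune v_a = √[μ(2/r₂ − 1/a_t)] = 913.3 m/s.
Δv₂ = v_c2 − v_a = 213.0 m/s.

Δv ≈ 213 m/s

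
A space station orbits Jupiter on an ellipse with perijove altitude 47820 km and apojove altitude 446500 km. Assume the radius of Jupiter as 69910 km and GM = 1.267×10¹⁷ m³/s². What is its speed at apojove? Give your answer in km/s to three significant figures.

r_p = 69910 + 47820 = 117730 km = 1.1773×10⁸ m.
r_a = 69910 + 446500 = 516410 km = 5.1641×10⁸ m.
Semi-major axis a = (r_p + r_a)/2 = 3.1707×10⁵ km = 3.171×10⁸ m.
Vis-viva: v² = μ(2/r − 1/a) = 1.267×10¹⁷ × (3.873×10⁻⁹ − 3.154×10⁻⁹) = 9.110×10⁷ m²/s².
v = 9545 m/s = 9.545 km/s.

v ≈ 9.54 km/s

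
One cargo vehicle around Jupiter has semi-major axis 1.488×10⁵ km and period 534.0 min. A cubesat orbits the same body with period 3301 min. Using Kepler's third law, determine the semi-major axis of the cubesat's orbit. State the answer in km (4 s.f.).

Kepler's third law: a³ ∝ T², so a₂ = a₁ (T₂/T₁)^(2/3).
T₂/T₁ = 6.182, (T₂/T₁)^(2/3) = 3.368.
a₂ = 1.488×10⁵ × 3.368 = 5.012×10⁵ km.

a₂ ≈ 5.012×10⁵ km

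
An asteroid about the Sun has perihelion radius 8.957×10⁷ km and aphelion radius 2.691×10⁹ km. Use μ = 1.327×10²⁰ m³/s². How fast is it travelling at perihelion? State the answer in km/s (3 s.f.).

v ≈ 53.5 km/s

Semi-major axis a = (r_p + r_a)/2 = 1.3903×10⁹ km = 1.390×10¹² m.
Vis-viva: v² = μ(2/r − 1/a) = 1.327×10²⁰ × (2.233×10⁻¹¹ − 7.193×10⁻¹³) = 2.868×10⁹ m²/s².
v = 53550 m/s = 53.55 km/s.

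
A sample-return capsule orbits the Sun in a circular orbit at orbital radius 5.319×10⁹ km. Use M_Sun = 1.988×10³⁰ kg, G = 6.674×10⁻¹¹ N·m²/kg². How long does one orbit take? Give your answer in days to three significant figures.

μ = GM = 6.674×10⁻¹¹ × 1.988×10³⁰ = 1.327×10²⁰ m³/s².
r = 5.319×10⁹ km = 5.319×10¹² m.
Kepler's third law: T = 2π√(r³/μ) = 2π√((5.319×10¹²)³ / 1.327×10²⁰).
r³/μ = 1.134×10¹⁸ s², so T = 2π × 1.065×10⁹ = 6.692×10⁹ s.
Converting: 6.692×10⁹ s ÷ 86400 = 77450 days.

T ≈ 77400 days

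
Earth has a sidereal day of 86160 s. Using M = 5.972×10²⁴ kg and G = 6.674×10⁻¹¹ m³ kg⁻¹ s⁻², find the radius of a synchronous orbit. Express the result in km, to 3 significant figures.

r_sync ≈ 42200 km

μ = GM = 6.674×10⁻¹¹ × 5.972×10²⁴ = 3.986×10¹⁴ m³/s².
A synchronous orbit has period T, so by Kepler's third law a = (μT²/4π²)^(1/3).
μT²/4π² = 3.986×10¹⁴ × (8.616×10⁴)² / 39.48 = 7.495×10²² m³.
a = 4.216×10⁷ m = 42162 km.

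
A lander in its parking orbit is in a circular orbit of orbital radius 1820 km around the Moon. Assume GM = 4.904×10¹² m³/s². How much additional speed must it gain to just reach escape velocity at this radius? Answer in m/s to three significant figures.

Δv ≈ 680 m/s

r = 1820 km = 1.820×10⁶ m.
Circular speed v_c = √(μ/r) = 1641 m/s.
Escape speed v_esc = √(2μ/r) = √2 × v_c = 2321 m/s.
Δv = v_esc − v_c = 679.9 m/s.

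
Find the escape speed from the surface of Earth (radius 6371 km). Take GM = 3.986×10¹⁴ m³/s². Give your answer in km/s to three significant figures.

v_esc ≈ 11.2 km/s

r = R = 6.371×10⁶ m.
Escape speed v_esc = √(2μ/r) = √(2 × 3.986×10¹⁴ / 6.371×10⁶) = √(1.251×10⁸) = 11190 m/s.
= 11.19 km/s.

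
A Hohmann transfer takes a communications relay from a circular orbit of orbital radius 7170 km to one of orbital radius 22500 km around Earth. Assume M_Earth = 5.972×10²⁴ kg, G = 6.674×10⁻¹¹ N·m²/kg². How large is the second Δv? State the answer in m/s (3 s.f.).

μ = GM = 6.674×10⁻¹¹ × 5.972×10²⁴ = 3.986×10¹⁴ m³/s².
r₁ = 7170 km = 7.170×10⁶ m.
r₂ = 22500 km = 2.250×10⁷ m.
Transfer ellipse a_t = (r₁ + r₂)/2 = 1.484×10⁷ m.
At r₁: circular v_c1 = √(μ/r₁) = 7456 m/s; transfer-perigee v_p = √[μ(2/r₁ − 1/a_t)] = 9182 m/s.
At r₂: circular v_c2 = √(μ/r₂) = 4209 m/s; transfer-apogee v_a = √[μ(2/r₂ − 1/a_t)] = 2926 m/s.
Δv₂ = v_c2 − v_a = 1283 m/s.

Δv ≈ 1280 m/s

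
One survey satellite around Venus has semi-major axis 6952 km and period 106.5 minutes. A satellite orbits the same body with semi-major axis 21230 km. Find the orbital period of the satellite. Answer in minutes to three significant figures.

Kepler's third law: T² ∝ a³, so T₂ = T₁ (a₂/a₁)^(3/2).
a₂/a₁ = 3.054, (a₂/a₁)^(3/2) = 5.337.
T₂ = 106.5 × 5.337 = 568.3 minutes.

T₂ ≈ 568 minutes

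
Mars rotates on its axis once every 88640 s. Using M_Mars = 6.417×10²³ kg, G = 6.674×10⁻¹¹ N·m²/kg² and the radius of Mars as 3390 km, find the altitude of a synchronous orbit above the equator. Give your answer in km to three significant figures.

h_sync ≈ 17000 km

μ = GM = 6.674×10⁻¹¹ × 6.417×10²³ = 4.283×10¹³ m³/s².
A synchronous orbit has period T, so by Kepler's third law a = (μT²/4π²)^(1/3).
μT²/4π² = 4.283×10¹³ × (8.864×10⁴)² / 39.48 = 8.524×10²¹ m³.
a = 2.043×10⁷ m = 20427 km.
Altitude h = a − R = 20427 − 3390 = 17037 km.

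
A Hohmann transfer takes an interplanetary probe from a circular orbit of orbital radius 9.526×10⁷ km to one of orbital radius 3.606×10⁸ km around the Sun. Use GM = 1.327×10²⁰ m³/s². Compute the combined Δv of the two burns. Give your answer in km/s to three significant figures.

r₁ = 9.526×10⁷ km = 9.526×10¹⁰ m.
r₂ = 3.606×10⁸ km = 3.606×10¹¹ m.
Transfer ellipse a_t = (r₁ + r₂)/2 = 2.279×10¹¹ m.
At r₁: circular v_c1 = √(μ/r₁) = 37320 m/s; transfer-perihelion v_p = √[μ(2/r₁ − 1/a_t)] = 46950 m/s.
Δv₁ = v_p − v_c1 = 9622 m/s.
At r₂: circular v_c2 = √(μ/r₂) = 19180 m/s; transfer-aphelion v_a = √[μ(2/r₂ − 1/a_t)] = 12400 m/s.
Δv₂ = v_c2 − v_a = 6782 m/s.
Total Δv = Δv₁ + Δv₂ = 16400 m/s = 16.40 km/s.

Δv_total ≈ 16.4 km/s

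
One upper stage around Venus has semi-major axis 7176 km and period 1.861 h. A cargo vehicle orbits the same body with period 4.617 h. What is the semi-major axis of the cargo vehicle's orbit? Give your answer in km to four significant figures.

a₂ ≈ 13150 km

Kepler's third law: a³ ∝ T², so a₂ = a₁ (T₂/T₁)^(2/3).
T₂/T₁ = 2.481, (T₂/T₁)^(2/3) = 1.833.
a₂ = 7176 × 1.833 = 13150 km.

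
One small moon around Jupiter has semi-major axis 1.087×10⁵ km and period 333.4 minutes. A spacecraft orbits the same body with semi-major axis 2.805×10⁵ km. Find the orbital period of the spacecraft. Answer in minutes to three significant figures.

T₂ ≈ 1380 minutes

Kepler's third law: T² ∝ a³, so T₂ = T₁ (a₂/a₁)^(3/2).
a₂/a₁ = 2.580, (a₂/a₁)^(3/2) = 4.145.
T₂ = 333.4 × 4.145 = 1382 minutes.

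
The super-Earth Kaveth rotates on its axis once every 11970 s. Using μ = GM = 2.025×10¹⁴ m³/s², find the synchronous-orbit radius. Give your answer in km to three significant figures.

r_sync ≈ 9020 km

A synchronous orbit has period T, so by Kepler's third law a = (μT²/4π²)^(1/3).
μT²/4π² = 2.025×10¹⁴ × (1.197×10⁴)² / 39.48 = 7.349×10²⁰ m³.
a = 9.024×10⁶ m = 9024.4 km.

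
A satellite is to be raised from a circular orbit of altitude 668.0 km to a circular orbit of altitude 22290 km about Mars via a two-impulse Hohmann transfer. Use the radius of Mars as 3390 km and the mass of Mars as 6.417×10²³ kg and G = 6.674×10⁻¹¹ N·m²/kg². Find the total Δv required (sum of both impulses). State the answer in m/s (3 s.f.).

Δv_total ≈ 1640 m/s

μ = GM = 6.674×10⁻¹¹ × 6.417×10²³ = 4.283×10¹³ m³/s².
r₁ = 3390 + 668.0 = 4058.0 km = 4.0580×10⁶ m.
r₂ = 3390 + 22290 = 25680 km = 2.5680×10⁷ m.
Transfer ellipse a_t = (r₁ + r₂)/2 = 1.487×10⁷ m.
At r₁: circular v_c1 = √(μ/r₁) = 3249 m/s; transfer-periapsis v_p = √[μ(2/r₁ − 1/a_t)] = 4269 m/s.
Δv₁ = v_p − v_c1 = 1021 m/s.
At r₂: circular v_c2 = √(μ/r₂) = 1291 m/s; transfer-apoapsis v_a = √[μ(2/r₂ − 1/a_t)] = 674.6 m/s.
Δv₂ = v_c2 − v_a = 616.8 m/s.
Total Δv = Δv₁ + Δv₂ = 1637 m/s.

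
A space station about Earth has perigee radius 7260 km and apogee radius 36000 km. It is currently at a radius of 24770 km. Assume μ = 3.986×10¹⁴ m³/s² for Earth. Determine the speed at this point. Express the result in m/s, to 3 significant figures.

v ≈ 3710 m/s

Semi-major axis a = (r_p + r_a)/2 = 21630 km = 2.163×10⁷ m.
Vis-viva: v² = μ(2/r − 1/a) = 3.986×10¹⁴ × (8.074×10⁻⁸ − 4.623×10⁻⁸) = 1.376×10⁷ m²/s².
v = 3709 m/s.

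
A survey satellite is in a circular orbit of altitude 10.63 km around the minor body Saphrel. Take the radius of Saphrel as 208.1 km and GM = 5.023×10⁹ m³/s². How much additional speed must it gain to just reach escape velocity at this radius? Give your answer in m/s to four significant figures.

r = 208.1 + 10.63 = 218.73 km = 2.1873×10⁵ m.
Circular speed v_c = √(μ/r) = 151.5 m/s.
Escape speed v_esc = √(2μ/r) = √2 × v_c = 214.3 m/s.
Δv = v_esc − v_c = 62.77 m/s.

Δv ≈ 62.77 m/s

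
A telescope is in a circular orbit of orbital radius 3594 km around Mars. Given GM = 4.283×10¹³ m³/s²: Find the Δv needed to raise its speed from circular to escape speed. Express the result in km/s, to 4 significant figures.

r = 3594 km = 3.594×10⁶ m.
Circular speed v_c = √(μ/r) = 3452 m/s.
Escape speed v_esc = √(2μ/r) = √2 × v_c = 4882 m/s.
Δv = v_esc − v_c = 1430 m/s = 1.430 km/s.

Δv ≈ 1.430 km/s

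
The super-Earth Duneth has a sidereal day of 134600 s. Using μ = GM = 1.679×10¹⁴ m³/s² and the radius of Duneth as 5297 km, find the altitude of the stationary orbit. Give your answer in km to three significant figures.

A synchronous orbit has period T, so by Kepler's third law a = (μT²/4π²)^(1/3).
μT²/4π² = 1.679×10¹⁴ × (1.346×10⁵)² / 39.48 = 7.705×10²² m³.
a = 4.255×10⁷ m = 42553 km.
Altitude h = a − R = 42553 − 5297 = 37256 km.

h_sync ≈ 37300 km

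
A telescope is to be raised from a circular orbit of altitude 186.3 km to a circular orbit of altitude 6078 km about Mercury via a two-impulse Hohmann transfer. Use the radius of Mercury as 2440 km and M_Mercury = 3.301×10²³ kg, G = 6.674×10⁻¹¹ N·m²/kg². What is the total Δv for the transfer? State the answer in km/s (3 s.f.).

μ = GM = 6.674×10⁻¹¹ × 3.301×10²³ = 2.203×10¹³ m³/s².
r₁ = 2440 + 186.3 = 2626.3 km = 2.6263×10⁶ m.
r₂ = 2440 + 6078 = 8518.0 km = 8.5180×10⁶ m.
Transfer ellipse a_t = (r₁ + r₂)/2 = 5.572×10⁶ m.
At r₁: circular v_c1 = √(μ/r₁) = 2896 m/s; transfer-periherm v_p = √[μ(2/r₁ − 1/a_t)] = 3581 m/s.
Δv₁ = v_p − v_c1 = 684.7 m/s.
At r₂: circular v_c2 = √(μ/r₂) = 1608 m/s; transfer-apoherm v_a = √[μ(2/r₂ − 1/a_t)] = 1104 m/s.
Δv₂ = v_c2 − v_a = 504.1 m/s.
Total Δv = Δv₁ + Δv₂ = 1189 m/s = 1.189 km/s.

Δv_total ≈ 1.19 km/s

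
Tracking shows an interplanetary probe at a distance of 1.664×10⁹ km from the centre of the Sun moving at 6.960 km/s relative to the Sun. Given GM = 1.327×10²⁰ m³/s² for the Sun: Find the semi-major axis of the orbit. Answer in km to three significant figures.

r = 1.664×10¹² m.
Specific orbital energy ε = v²/2 − μ/r = (6960)²/2 − 1.327×10²⁰/1.664×10¹² = -5.553×10⁷ J/kg.
Since ε = −μ/(2a), a = −μ/(2ε) = 1.195×10¹² m = 1.1949×10⁹ km.

a ≈ 1.19×10⁹ km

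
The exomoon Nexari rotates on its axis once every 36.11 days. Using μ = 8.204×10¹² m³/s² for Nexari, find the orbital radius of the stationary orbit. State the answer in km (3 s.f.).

r_sync ≈ 1.26×10⁵ km

T = 36.11 days = 3.120×10⁶ s.
A synchronous orbit has period T, so by Kepler's third law a = (μT²/4π²)^(1/3).
μT²/4π² = 8.204×10¹² × (3.120×10⁶)² / 39.48 = 2.023×10²⁴ m³.
a = 1.265×10⁸ m = 1.2647×10⁵ km.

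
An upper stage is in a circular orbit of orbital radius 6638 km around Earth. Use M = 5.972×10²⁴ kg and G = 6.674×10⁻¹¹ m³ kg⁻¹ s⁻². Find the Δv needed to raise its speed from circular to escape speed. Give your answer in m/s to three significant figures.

Δv ≈ 3210 m/s

μ = GM = 6.674×10⁻¹¹ × 5.972×10²⁴ = 3.986×10¹⁴ m³/s².
r = 6638 km = 6.638×10⁶ m.
Circular speed v_c = √(μ/r) = 7749 m/s.
Escape speed v_esc = √(2μ/r) = √2 × v_c = 10960 m/s.
Δv = v_esc − v_c = 3210 m/s.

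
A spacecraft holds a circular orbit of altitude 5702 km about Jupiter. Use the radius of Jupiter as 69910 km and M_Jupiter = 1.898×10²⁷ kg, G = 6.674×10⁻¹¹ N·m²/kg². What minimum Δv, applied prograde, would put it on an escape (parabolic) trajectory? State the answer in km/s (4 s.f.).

Δv ≈ 16.95 km/s

μ = GM = 6.674×10⁻¹¹ × 1.898×10²⁷ = 1.267×10¹⁷ m³/s².
r = 69910 + 5702 = 75612 km = 7.5612×10⁷ m.
Circular speed v_c = √(μ/r) = 40930 m/s.
Escape speed v_esc = √(2μ/r) = √2 × v_c = 57880 m/s.
Δv = v_esc − v_c = 16950 m/s = 16.95 km/s.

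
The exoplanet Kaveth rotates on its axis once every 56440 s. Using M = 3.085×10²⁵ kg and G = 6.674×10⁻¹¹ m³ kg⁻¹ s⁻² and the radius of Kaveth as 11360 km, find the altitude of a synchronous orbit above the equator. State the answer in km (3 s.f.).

h_sync ≈ 43600 km

μ = GM = 6.674×10⁻¹¹ × 3.085×10²⁵ = 2.059×10¹⁵ m³/s².
A synchronous orbit has period T, so by Kepler's third law a = (μT²/4π²)^(1/3).
μT²/4π² = 2.059×10¹⁵ × (5.644×10⁴)² / 39.48 = 1.661×10²³ m³.
a = 5.497×10⁷ m = 54973 km.
Altitude h = a − R = 54973 − 11360 = 43613 km.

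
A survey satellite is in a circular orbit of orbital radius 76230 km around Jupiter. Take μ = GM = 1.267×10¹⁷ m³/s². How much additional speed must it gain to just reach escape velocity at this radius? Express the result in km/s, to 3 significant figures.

Δv ≈ 16.9 km/s

r = 76230 km = 7.623×10⁷ m.
Circular speed v_c = √(μ/r) = 40770 m/s.
Escape speed v_esc = √(2μ/r) = √2 × v_c = 57660 m/s.
Δv = v_esc − v_c = 16890 m/s = 16.89 km/s.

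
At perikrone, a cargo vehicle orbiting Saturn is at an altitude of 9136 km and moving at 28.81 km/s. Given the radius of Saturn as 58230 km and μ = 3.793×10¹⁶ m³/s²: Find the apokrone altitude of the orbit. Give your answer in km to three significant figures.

apokrone altitude ≈ 1.31×10⁵ km

r_p = 58230 + 9136 = 67366 km = 6.737×10⁷ m.
Specific energy ε = v²/2 − μ/r = -1.480×10⁸ J/kg, so a = −μ/(2ε) = 1.281×10⁸ m.
The apsides satisfy r_p + r_a = 2a, so the apokrone radius is 2a − r_p = 1.889×10⁸ m = 1.8886×10⁵ km.
Apokrone altitude = 1.8886×10⁵ − 58230 = 1.3063×10⁵ km.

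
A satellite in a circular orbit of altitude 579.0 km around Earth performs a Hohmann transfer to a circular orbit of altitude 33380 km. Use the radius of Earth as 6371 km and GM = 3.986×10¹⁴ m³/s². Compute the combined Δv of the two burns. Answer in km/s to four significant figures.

r₁ = 6371 + 579.0 = 6950.0 km = 6.9500×10⁶ m.
r₂ = 6371 + 33380 = 39751 km = 3.9751×10⁷ m.
Transfer ellipse a_t = (r₁ + r₂)/2 = 2.335×10⁷ m.
At r₁: circular v_c1 = √(μ/r₁) = 7573 m/s; transfer-perigee v_p = √[μ(2/r₁ − 1/a_t)] = 9881 m/s.
Δv₁ = v_p − v_c1 = 2308 m/s.
At r₂: circular v_c2 = √(μ/r₂) = 3167 m/s; transfer-apogee v_a = √[μ(2/r₂ − 1/a_t)] = 1728 m/s.
Δv₂ = v_c2 − v_a = 1439 m/s.
Total Δv = Δv₁ + Δv₂ = 3747 m/s = 3.747 km/s.

Δv_total ≈ 3.747 km/s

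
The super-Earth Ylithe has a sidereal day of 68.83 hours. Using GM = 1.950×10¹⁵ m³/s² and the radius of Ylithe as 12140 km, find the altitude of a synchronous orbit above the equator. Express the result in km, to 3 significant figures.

T = 68.83 hours = 2.478×10⁵ s.
A synchronous orbit has period T, so by Kepler's third law a = (μT²/4π²)^(1/3).
μT²/4π² = 1.950×10¹⁵ × (2.478×10⁵)² / 39.48 = 3.033×10²⁴ m³.
a = 1.447×10⁸ m = 1.4475×10⁵ km.
Altitude h = a − R = 1.4475×10⁵ − 12140 = 1.3261×10⁵ km.

h_sync ≈ 1.33×10⁵ km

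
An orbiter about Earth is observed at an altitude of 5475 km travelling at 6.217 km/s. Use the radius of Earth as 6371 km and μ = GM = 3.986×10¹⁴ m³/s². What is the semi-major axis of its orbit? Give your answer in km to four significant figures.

r = 6371 + 5475 = 11846 km = 1.185×10⁷ m.
Specific orbital energy ε = v²/2 − μ/r = (6217)²/2 − 3.986×10¹⁴/1.185×10⁷ = -1.432×10⁷ J/kg.
Since ε = −μ/(2a), a = −μ/(2ε) = 1.391×10⁷ m = 13915 km.

a ≈ 13910 km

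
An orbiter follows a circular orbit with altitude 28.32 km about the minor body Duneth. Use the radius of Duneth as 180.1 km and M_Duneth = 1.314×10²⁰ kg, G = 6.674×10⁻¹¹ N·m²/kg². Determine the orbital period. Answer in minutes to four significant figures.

T ≈ 106.4 minutes

μ = GM = 6.674×10⁻¹¹ × 1.314×10²⁰ = 8.770×10⁹ m³/s².
r = 180.1 + 28.32 = 208.42 km = 2.0842×10⁵ m.
Kepler's third law: T = 2π√(r³/μ) = 2π√((2.084×10⁵)³ / 8.770×10⁹).
r³/μ = 1.032×10⁶ s², so T = 2π × 1.016×10³ = 6.384×10³ s.
Converting: 6.384×10³ s ÷ 60.00 = 106.4 minutes.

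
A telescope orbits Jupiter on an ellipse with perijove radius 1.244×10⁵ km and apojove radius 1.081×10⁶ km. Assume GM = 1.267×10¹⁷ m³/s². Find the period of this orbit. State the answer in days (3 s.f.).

Semi-major axis a = (r_p + r_a)/2 = (1.2440×10⁵ + 1.0810×10⁶)/2 = 6.0270×10⁵ km = 6.027×10⁸ m.
By Kepler's third law T = 2π√(a³/μ) = 2π × 4.157×10⁴ = 2.612×10⁵ s.
= 3.023 days.

T ≈ 3.02 days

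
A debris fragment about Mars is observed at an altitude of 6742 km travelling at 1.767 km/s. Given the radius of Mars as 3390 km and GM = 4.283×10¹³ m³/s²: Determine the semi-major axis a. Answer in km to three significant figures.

r = 3390 + 6742 = 10132 km = 1.013×10⁷ m.
Specific orbital energy ε = v²/2 − μ/r = (1767)²/2 − 4.283×10¹³/1.013×10⁷ = -2.666×10⁶ J/kg.
Since ε = −μ/(2a), a = −μ/(2ε) = 8.032×10⁶ m = 8032.5 km.

a ≈ 8030 km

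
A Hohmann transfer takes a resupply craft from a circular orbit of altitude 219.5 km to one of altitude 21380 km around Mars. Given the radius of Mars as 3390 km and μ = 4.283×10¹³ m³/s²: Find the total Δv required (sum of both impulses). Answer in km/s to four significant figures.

Δv_total ≈ 1.758 km/s

r₁ = 3390 + 219.5 = 3609.5 km = 3.6095×10⁶ m.
r₂ = 3390 + 21380 = 24770 km = 2.4770×10⁷ m.
Transfer ellipse a_t = (r₁ + r₂)/2 = 1.419×10⁷ m.
At r₁: circular v_c1 = √(μ/r₁) = 3445 m/s; transfer-periapsis v_p = √[μ(2/r₁ − 1/a_t)] = 4551 m/s.
Δv₁ = v_p − v_c1 = 1107 m/s.
At r₂: circular v_c2 = √(μ/r₂) = 1315 m/s; transfer-apoapsis v_a = √[μ(2/r₂ − 1/a_t)] = 663.2 m/s.
Δv₂ = v_c2 − v_a = 651.8 m/s.
Total Δv = Δv₁ + Δv₂ = 1758 m/s = 1.758 km/s.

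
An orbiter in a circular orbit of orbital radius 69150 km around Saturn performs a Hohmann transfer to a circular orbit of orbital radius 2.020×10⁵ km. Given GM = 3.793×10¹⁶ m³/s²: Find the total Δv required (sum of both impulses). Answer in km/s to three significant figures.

r₁ = 69150 km = 6.915×10⁷ m.
r₂ = 2.020×10⁵ km = 2.020×10⁸ m.
Transfer ellipse a_t = (r₁ + r₂)/2 = 1.356×10⁸ m.
At r₁: circular v_c1 = √(μ/r₁) = 23420 m/s; transfer-perikrone v_p = √[μ(2/r₁ − 1/a_t)] = 28590 m/s.
Δv₁ = v_p − v_c1 = 5167 m/s.
At r₂: circular v_c2 = √(μ/r₂) = 13700 m/s; transfer-apokrone v_a = √[μ(2/r₂ − 1/a_t)] = 9786 m/s.
Δv₂ = v_c2 − v_a = 3917 m/s.
Total Δv = Δv₁ + Δv₂ = 9084 m/s = 9.084 km/s.

Δv_total ≈ 9.08 km/s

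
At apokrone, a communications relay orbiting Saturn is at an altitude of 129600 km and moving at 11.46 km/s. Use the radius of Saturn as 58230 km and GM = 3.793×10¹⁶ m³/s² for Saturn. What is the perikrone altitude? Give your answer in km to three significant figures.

perikrone altitude ≈ 32300 km

r_a = 58230 + 129600 = 1.8783×10⁵ km = 1.878×10⁸ m.
Specific energy ε = v²/2 − μ/r = -1.363×10⁸ J/kg, so a = −μ/(2ε) = 1.392×10⁸ m.
The apsides satisfy r_p + r_a = 2a, so the perikrone radius is 2a − r_a = 9.051×10⁷ m = 90510 km.
Perikrone altitude = 90510 − 58230 = 32280 km.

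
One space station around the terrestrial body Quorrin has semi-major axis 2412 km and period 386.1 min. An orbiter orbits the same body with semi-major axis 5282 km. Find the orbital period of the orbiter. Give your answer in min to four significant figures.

Kepler's third law: T² ∝ a³, so T₂ = T₁ (a₂/a₁)^(3/2).
a₂/a₁ = 2.190, (a₂/a₁)^(3/2) = 3.241.
T₂ = 386.1 × 3.241 = 1251 min.

T₂ ≈ 1251 min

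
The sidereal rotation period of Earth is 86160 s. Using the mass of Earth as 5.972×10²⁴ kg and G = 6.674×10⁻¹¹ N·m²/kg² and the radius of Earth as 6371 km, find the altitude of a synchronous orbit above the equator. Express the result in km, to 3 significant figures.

μ = GM = 6.674×10⁻¹¹ × 5.972×10²⁴ = 3.986×10¹⁴ m³/s².
A synchronous orbit has period T, so by Kepler's third law a = (μT²/4π²)^(1/3).
μT²/4π² = 3.986×10¹⁴ × (8.616×10⁴)² / 39.48 = 7.495×10²² m³.
a = 4.216×10⁷ m = 42162 km.
Altitude h = a − R = 42162 − 6371 = 35791 km.

h_sync ≈ 35800 km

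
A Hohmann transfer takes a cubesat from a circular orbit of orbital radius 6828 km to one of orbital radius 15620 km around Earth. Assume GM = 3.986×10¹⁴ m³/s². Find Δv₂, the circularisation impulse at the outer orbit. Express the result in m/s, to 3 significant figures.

Δv ≈ 1110 m/s

r₁ = 6828 km = 6.828×10⁶ m.
r₂ = 15620 km = 1.562×10⁷ m.
Transfer ellipse a_t = (r₁ + r₂)/2 = 1.122×10⁷ m.
At r₁: circular v_c1 = √(μ/r₁) = 7641 m/s; transfer-perigee v_p = √[μ(2/r₁ − 1/a_t)] = 9013 m/s.
At r₂: circular v_c2 = √(μ/r₂) = 5052 m/s; transfer-apogee v_a = √[μ(2/r₂ − 1/a_t)] = 3940 m/s.
Δv₂ = v_c2 − v_a = 1112 m/s.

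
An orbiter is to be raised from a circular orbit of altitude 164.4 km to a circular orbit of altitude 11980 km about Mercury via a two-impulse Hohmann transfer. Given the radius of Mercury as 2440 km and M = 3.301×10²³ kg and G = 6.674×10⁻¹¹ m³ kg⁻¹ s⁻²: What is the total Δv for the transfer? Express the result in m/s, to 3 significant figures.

μ = GM = 6.674×10⁻¹¹ × 3.301×10²³ = 2.203×10¹³ m³/s².
r₁ = 2440 + 164.4 = 2604.4 km = 2.6044×10⁶ m.
r₂ = 2440 + 11980 = 14420 km = 1.4420×10⁷ m.
Transfer ellipse a_t = (r₁ + r₂)/2 = 8.512×10⁶ m.
At r₁: circular v_c1 = √(μ/r₁) = 2908 m/s; transfer-periherm v_p = √[μ(2/r₁ − 1/a_t)] = 3786 m/s.
Δv₁ = v_p − v_c1 = 877.1 m/s.
At r₂: circular v_c2 = √(μ/r₂) = 1236 m/s; transfer-apoherm v_a = √[μ(2/r₂ − 1/a_t)] = 683.7 m/s.
Δv₂ = v_c2 − v_a = 552.3 m/s.
Total Δv = Δv₁ + Δv₂ = 1429 m/s.

Δv_total ≈ 1430 m/s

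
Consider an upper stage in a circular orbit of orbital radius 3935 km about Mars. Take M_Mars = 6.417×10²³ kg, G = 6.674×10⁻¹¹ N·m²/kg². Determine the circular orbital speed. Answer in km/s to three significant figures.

v ≈ 3.30 km/s

μ = GM = 6.674×10⁻¹¹ × 6.417×10²³ = 4.283×10¹³ m³/s².
r = 3935 km = 3.935×10⁶ m.
For a circular orbit v = √(μ/r) = √(4.283×10¹³ / 3.935×10⁶) = √(1.088×10⁷) = 3299 m/s.
That is 3.299 km/s.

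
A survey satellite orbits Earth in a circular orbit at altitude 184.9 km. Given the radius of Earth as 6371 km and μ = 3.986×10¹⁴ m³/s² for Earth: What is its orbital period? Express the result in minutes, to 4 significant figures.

r = 6371 + 184.9 = 6555.9 km = 6.5559×10⁶ m.
Kepler's third law: T = 2π√(r³/μ) = 2π√((6.556×10⁶)³ / 3.986×10¹⁴).
r³/μ = 7.069×10⁵ s², so T = 2π × 8.408×10² = 5.283×10³ s.
Converting: 5.283×10³ s ÷ 60.00 = 88.05 minutes.

T ≈ 88.05 minutes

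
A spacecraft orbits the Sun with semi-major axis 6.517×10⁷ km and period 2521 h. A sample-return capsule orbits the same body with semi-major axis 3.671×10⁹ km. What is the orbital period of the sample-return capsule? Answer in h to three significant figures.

T₂ ≈ 1.07×10⁶ h

Kepler's third law: T² ∝ a³, so T₂ = T₁ (a₂/a₁)^(3/2).
a₂/a₁ = 56.33, (a₂/a₁)^(3/2) = 422.8.
T₂ = 2521 × 422.8 = 1.066×10⁶ h.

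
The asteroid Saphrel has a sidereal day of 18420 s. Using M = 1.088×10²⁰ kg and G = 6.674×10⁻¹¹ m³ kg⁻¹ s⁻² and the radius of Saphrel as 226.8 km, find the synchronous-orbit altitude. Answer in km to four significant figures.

μ = GM = 6.674×10⁻¹¹ × 1.088×10²⁰ = 7.261×10⁹ m³/s².
A synchronous orbit has period T, so by Kepler's third law a = (μT²/4π²)^(1/3).
μT²/4π² = 7.261×10⁹ × (1.842×10⁴)² / 39.48 = 6.241×10¹⁶ m³.
a = 3.967×10⁵ m = 396.65 km.
Altitude h = a − R = 396.65 − 226.8 = 169.85 km.

h_sync ≈ 169.9 km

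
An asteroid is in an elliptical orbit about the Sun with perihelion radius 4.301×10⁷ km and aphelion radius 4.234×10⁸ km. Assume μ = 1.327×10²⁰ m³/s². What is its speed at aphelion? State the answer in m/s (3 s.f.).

v ≈ 7600 m/s

Semi-major axis a = (r_p + r_a)/2 = 2.3320×10⁸ km = 2.332×10¹¹ m.
Vis-viva: v² = μ(2/r − 1/a) = 1.327×10²⁰ × (4.724×10⁻¹² − 4.288×10⁻¹²) = 5.780×10⁷ m²/s².
v = 7603 m/s.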